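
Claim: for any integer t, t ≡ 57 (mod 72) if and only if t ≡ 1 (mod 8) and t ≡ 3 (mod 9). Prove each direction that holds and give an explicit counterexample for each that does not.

Equivalent; both directions hold.

Forward direction. Suppose t ≡ 57 (mod 72); write t = 72j + 57. Since 8 ∣ 72, reducing mod 8 gives t ≡ 57 ≡ 1 (mod 8); since 9 ∣ 72, reducing mod 9 gives t ≡ 57 ≡ 3 (mod 9).

Converse. If t ≡ 1 (mod 8) and t ≡ 3 (mod 9), then by the Chinese remainder theorem t ≡ 57 (mod 72). This is exactly t ≡ 57 (mod 72).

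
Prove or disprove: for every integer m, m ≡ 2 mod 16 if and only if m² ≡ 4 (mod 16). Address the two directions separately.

[⇒] Suppose m ≡ 2 mod 16. Write m = 16j + 2. Then (16j + 2)² = 256j² + 64j + 4 = 16(16j² + 4j) + 4, so m² ≡ 4 (mod 16).

[⇐] This fails: take m = 6. Then 6² = 36 ≡ 4 (mod 16), yet 6 ≡ 6 (mod 16), not 2.

Not equivalent: only (⇒) holds.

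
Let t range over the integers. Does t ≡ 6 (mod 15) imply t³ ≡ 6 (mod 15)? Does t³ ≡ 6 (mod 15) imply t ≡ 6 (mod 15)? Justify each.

(←) Suppose t³ ≡ 6 (mod 15). The only residue r in {0, …, 14} with r³ ≡ 6 (mod 15) is r = 6, so t ≡ 6 (mod 15).

(→) Suppose t ≡ 6 (mod 15). Write t = 15j + 6. Then (15j + 6)³ = 3375j³ + 4050j² + 1620j + 216 = 15(225j³ + 270j² + 108j + 14) + 6, so t³ ≡ 6 (mod 15).

Equivalent; both directions hold.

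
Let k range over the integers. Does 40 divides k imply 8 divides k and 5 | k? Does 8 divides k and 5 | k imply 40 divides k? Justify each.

(→) If 40 ∣ k, write k = 40q. Since 40 = 5·8, k = 8·(5q), so 8 ∣ k; and since 40 = 8·5, k = 5·(8q), so 5 ∣ k.

(←) Suppose 8 ∣ k and 5 ∣ k. Any common multiple of 8 and 5 is a multiple of their lcm; here gcd(8, 5) = 1, so lcm(8, 5) = 8·5 = 40, so 40 ∣ k.

Both directions hold; the statement is true.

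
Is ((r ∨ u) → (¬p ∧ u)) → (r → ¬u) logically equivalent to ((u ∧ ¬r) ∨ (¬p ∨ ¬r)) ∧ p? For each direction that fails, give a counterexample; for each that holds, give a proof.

The forward direction fails; the converse holds.

(⇒) This fails. Under r = F, u = F, p = F, the left side is true but the right side is false.

(⇐) Assume the antecedent. If r is true, the antecedent cannot hold. If r is false, the consequent reduces to true regardless of the other variables. Either way the consequent holds.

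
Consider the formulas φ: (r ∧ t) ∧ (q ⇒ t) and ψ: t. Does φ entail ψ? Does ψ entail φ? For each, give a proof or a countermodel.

Only the forward direction holds.

(⟹) Assume the antecedent. If q is true, the antecedent forces (q = T, t = T, r = T), and t holds there. If q is false, the antecedent forces (q = F, t = T, r = T), and t holds there. Either way t holds.

(⟸) This fails. Under q = F, t = T, r = F, the left side is false but the right side is true.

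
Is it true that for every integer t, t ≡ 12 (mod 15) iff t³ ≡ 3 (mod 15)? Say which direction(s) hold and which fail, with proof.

(⟹) Suppose t ≡ 12 (mod 15). Write t = 15j + 12. Then (15j + 12)³ = 3375j³ + 8100j² + 6480j + 1728 = 15(225j³ + 540j² + 432j + 115) + 3, so t³ ≡ 3 (mod 15).

(⟸) Conversely, suppose t³ ≡ 3 (mod 15). The only residue r in {0, …, 14} with r³ ≡ 3 (mod 15) is r = 12, so t ≡ 12 (mod 15).

Both implications hold.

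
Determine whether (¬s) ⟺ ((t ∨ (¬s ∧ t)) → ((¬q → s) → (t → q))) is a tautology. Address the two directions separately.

Forward direction. Assume the antecedent. If t is true, the antecedent forces (t = T, q = F, s = F) or (t = T, q = T, s = F), and the consequent holds there. If t is false, the consequent reduces to true regardless of the other variables. Either way the consequent holds.

Converse. This fails. Under t = F, q = F, s = T, the left side is false but the right side is true.

Only the forward implication holds.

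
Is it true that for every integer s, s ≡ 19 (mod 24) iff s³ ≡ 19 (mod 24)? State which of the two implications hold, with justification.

[⇐] Suppose s³ ≡ 19 (mod 24). The only residue r in {0, …, 23} with r³ ≡ 19 (mod 24) is r = 19, so s ≡ 19 (mod 24).

[⇒] Suppose s ≡ 19 (mod 24). Write s = 24j + 19. Then (24j + 19)³ = 13824j³ + 32832j² + 25992j + 6859 = 24(576j³ + 1368j² + 1083j + 285) + 19, so s³ ≡ 19 (mod 24).

Both directions hold.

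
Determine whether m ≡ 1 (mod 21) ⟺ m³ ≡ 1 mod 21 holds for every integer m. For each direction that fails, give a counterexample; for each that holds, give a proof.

(⟹) Suppose m ≡ 1 (mod 21). Write m = 21j + 1. Then (21j + 1)³ = 9261j³ + 1323j² + 63j + 1 = 21(441j³ + 63j² + 3j) + 1, so m³ ≡ 1 (mod 21).

(⟸) This fails: take m = 4. Then 4³ = 64 ≡ 1 (mod 21), yet 4 ≡ 4 (mod 21), not 1.

Not equivalent: only (⇒) holds.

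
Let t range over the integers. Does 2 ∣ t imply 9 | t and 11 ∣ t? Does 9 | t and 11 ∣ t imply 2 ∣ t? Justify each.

(⇒) This fails: take t = 2. Certainly 2 ∣ 2, but 9 ∤ 2.

(⇐) This fails: take t = 99. Both 9 ∣ 99 and 11 ∣ 99, yet 99 is not a multiple of 2 (since 99 = 49·2 + 1), so 2 ∤ 99.

Both directions fail.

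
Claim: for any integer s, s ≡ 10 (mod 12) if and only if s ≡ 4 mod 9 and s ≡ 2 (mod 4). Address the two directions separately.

Not equivalent: only (⇐) holds.

(⟹) This fails: s = 10 gives 10 ≡ 10 (mod 12) but 10 ≡ 1 (mod 9), so the conjunction on the right does not hold.

(⟸) Conversely, if s ≡ 4 (mod 9) and s ≡ 2 (mod 4), then by the Chinese remainder theorem s ≡ 22 (mod 36). Since 22 ≡ 10 (mod 12) and 12 ∣ 36, we get s ≡ 10 (mod 12).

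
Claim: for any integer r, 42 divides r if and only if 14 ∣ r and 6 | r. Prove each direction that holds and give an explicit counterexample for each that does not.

Both directions hold.

(⟹) If 42 ∣ r, write r = 42q. Since 42 = 3·14, r = 14·(3q), so 14 ∣ r; and since 42 = 7·6, r = 6·(7q), so 6 ∣ r.

(⟸) Suppose 14 ∣ r and 6 ∣ r. Any common multiple of 14 and 6 is a multiple of their lcm; here lcm(14, 6) = 14·6/gcd(14, 6) = 84/2 = 42, so 42 ∣ r.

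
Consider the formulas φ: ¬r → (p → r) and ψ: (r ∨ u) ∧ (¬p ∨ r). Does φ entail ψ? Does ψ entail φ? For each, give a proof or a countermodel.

(⇒) This fails. Under u = F, p = F, r = F, the left side is true but the right side is false.

(⇐) Assume the antecedent. If p is true, the antecedent forces (u = F, p = T, r = T) or (u = T, p = T, r = T), and ¬r → (p → r) holds there. If p is false, ¬r → (p → r) reduces to true regardless of the other variables. Either way ¬r → (p → r) holds.

Not equivalent: only (⇐) holds.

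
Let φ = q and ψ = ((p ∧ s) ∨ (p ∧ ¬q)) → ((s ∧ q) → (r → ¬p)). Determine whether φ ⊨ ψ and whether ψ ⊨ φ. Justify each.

(⇒) This fails. Under s = T, r = T, p = T, q = T, the left side is true but the right side is false.

(⇐) This fails. Under s = F, r = F, p = F, q = F, the left side is false but the right side is true.

Both directions fail.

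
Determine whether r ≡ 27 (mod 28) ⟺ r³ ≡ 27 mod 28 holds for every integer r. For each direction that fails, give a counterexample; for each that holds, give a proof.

Only the forward implication holds.

(←) This fails: take r = 3. Then 3³ = 27 ≡ 27 (mod 28), yet 3 ≡ 3 (mod 28), not 27.

(→) Suppose r ≡ 27 (mod 28). Write r = 28j + 27. Then (28j + 27)³ = 21952j³ + 63504j² + 61236j + 19683 = 28(784j³ + 2268j² + 2187j + 702) + 27, so r³ ≡ 27 (mod 28).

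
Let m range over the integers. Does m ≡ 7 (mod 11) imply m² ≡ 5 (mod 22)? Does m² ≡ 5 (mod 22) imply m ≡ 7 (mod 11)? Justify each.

(⟹) This fails: take m = 18. Then 18 ≡ 7 (mod 11), but 18² = 324 ≡ 16 (mod 22), not 5.

(⟸) This fails: take m = 15. Then 15² = 225 ≡ 5 (mod 22), yet 15 ≡ 4 (mod 11), not 7.

Neither direction holds.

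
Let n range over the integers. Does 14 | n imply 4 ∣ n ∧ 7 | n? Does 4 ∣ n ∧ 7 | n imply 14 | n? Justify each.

Only the reverse direction holds.

(⇐) Suppose 4 ∣ n and 7 ∣ n. Any common multiple of 4 and 7 is a multiple of their lcm; here gcd(4, 7) = 1, so lcm(4, 7) = 4·7 = 28, so 28 ∣ n. Since 14 ∣ 28, it follows that 14 ∣ n.

(⇒) This fails: take n = 14. Certainly 14 ∣ 14, but 4 ∤ 14.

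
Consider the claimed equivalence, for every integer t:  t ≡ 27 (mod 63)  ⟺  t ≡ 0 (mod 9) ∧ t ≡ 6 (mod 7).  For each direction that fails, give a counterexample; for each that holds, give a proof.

Both directions hold.

(⇐) If t ≡ 0 (mod 9) and t ≡ 6 (mod 7), then by the Chinese remainder theorem t ≡ 27 (mod 63). This is exactly t ≡ 27 (mod 63).

(⇒) Suppose t ≡ 27 (mod 63); write t = 63j + 27. Since 9 ∣ 63, reducing mod 9 gives t ≡ 27 ≡ 0 (mod 9); since 7 ∣ 63, reducing mod 7 gives t ≡ 27 ≡ 6 (mod 7).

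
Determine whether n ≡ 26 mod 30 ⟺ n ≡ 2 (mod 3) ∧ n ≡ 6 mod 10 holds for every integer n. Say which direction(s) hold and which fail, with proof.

Equivalent; both directions hold.

(⟹) Suppose n ≡ 26 (mod 30); write n = 30j + 26. Since 3 ∣ 30, reducing mod 3 gives n ≡ 26 ≡ 2 (mod 3); since 10 ∣ 30, reducing mod 10 gives n ≡ 26 ≡ 6 (mod 10).

(⟸) Conversely, if n ≡ 2 (mod 3) and n ≡ 6 (mod 10), then by the Chinese remainder theorem n ≡ 26 (mod 30). This is exactly n ≡ 26 (mod 30).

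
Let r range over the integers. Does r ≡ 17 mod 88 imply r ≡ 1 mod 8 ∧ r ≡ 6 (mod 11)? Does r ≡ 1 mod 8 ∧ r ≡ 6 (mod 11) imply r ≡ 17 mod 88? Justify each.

(⇒) Suppose r ≡ 17 (mod 88); write r = 88j + 17. Since 8 ∣ 88, reducing mod 8 gives r ≡ 17 ≡ 1 (mod 8); since 11 ∣ 88, reducing mod 11 gives r ≡ 17 ≡ 6 (mod 11).

(⇐) Conversely, if r ≡ 1 (mod 8) and r ≡ 6 (mod 11), then by the Chinese remainder theorem r ≡ 17 (mod 88). This is exactly r ≡ 17 (mod 88).

Equivalent; both directions hold.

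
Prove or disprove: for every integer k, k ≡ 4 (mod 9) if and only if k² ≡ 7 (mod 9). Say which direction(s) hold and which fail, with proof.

(→) Suppose k ≡ 4 (mod 9). Write k = 9j + 4. Then (9j + 4)² = 81j² + 72j + 16 = 9(9j² + 8j + 1) + 7, so k² ≡ 7 (mod 9).

(←) This fails: take k = 5. Then 5² = 25 ≡ 7 (mod 9), yet 5 ≡ 5 (mod 9), not 4.

Only the forward implication holds.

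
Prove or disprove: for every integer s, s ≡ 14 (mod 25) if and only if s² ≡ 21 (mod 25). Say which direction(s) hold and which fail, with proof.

(⟹) Suppose s ≡ 14 (mod 25). Write s = 25j + 14. Then (25j + 14)² = 625j² + 700j + 196 = 25(25j² + 28j + 7) + 21, so s² ≡ 21 (mod 25).

(⟸) This fails: take s = 11. Then 11² = 121 ≡ 21 (mod 25), yet 11 ≡ 11 (mod 25), not 14.

(⇒) holds; (⇐) fails.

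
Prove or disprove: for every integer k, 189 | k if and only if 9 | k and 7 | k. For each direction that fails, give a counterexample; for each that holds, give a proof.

[⇒] If 189 ∣ k, write k = 189q. Since 189 = 21·9, k = 9·(21q), so 9 ∣ k; and since 189 = 27·7, k = 7·(27q), so 7 ∣ k.

[⇐] This fails: take k = 63. Both 9 ∣ 63 and 7 ∣ 63, yet 63 is not a multiple of 189 (since 63 = 0·189 + 63), so 189 ∤ 63.

Only the forward implication holds.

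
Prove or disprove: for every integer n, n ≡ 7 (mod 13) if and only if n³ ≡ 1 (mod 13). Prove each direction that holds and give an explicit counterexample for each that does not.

Neither direction holds.

[⇒] This fails: take n = 7. Then 7 ≡ 7 (mod 13), but 7³ = 343 ≡ 5 (mod 13), not 1.

[⇐] This fails: take n = 1. Then 1³ = 1 ≡ 1 (mod 13), yet 1 ≡ 1 (mod 13), not 7.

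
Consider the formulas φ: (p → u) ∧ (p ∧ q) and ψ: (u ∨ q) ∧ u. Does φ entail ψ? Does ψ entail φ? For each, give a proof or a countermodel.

(⇒) holds; (⇐) fails.

[⇒] Assume the antecedent. If p is true, the antecedent forces (p = T, u = T, q = T), and (u ∨ q) ∧ u holds there. If p is false, the antecedent cannot hold. Either way (u ∨ q) ∧ u holds.

[⇐] This fails. Under p = F, u = T, q = F, the left side is false but the right side is true.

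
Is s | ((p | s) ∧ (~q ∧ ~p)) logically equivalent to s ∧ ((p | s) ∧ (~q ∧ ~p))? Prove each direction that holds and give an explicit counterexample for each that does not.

Only the reverse direction holds.

Forward direction. This fails. Under p = T, q = F, s = T, the left side is true but the right side is false.

Converse. Assume the antecedent. If p is true, the antecedent cannot hold. If p is false, the antecedent forces (p = F, q = F, s = T), and s | ((p | s) ∧ (~q ∧ ~p)) holds there. Either way s | ((p | s) ∧ (~q ∧ ~p)) holds.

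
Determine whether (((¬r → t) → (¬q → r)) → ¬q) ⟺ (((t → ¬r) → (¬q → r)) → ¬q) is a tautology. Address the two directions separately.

(⟹) Assume the antecedent. If t is true, the antecedent forces (t = T, q = F, r = F) or (t = T, q = F, r = T), and ((t → ¬r) → (¬q → r)) → ¬q holds there. If t is false, the antecedent forces (t = F, q = F, r = F) or (t = F, q = F, r = T), and ((t → ¬r) → (¬q → r)) → ¬q holds there. Either way ((t → ¬r) → (¬q → r)) → ¬q holds.

(⟸) Assume the antecedent. If t is true, the antecedent forces (t = T, q = F, r = F) or (t = T, q = F, r = T), and ((¬r → t) → (¬q → r)) → ¬q holds there. If t is false, the antecedent forces (t = F, q = F, r = F) or (t = F, q = F, r = T), and ((¬r → t) → (¬q → r)) → ¬q holds there. Either way ((¬r → t) → (¬q → r)) → ¬q holds.

The biconditional holds.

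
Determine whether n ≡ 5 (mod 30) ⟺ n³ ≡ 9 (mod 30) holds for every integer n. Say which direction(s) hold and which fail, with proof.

Neither implication holds.

(⟹) This fails: take n = 5. Then 5 ≡ 5 (mod 30), but 5³ = 125 ≡ 5 (mod 30), not 9.

(⟸) This fails: take n = 9. Then 9³ = 729 ≡ 9 (mod 30), yet 9 ≡ 9 (mod 30), not 5.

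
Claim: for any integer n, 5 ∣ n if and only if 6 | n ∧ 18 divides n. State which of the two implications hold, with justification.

Neither implication holds.

(⟹) This fails: take n = 5. Certainly 5 ∣ 5, but 6 ∤ 5.

(⟸) This fails: take n = 18. Both 6 ∣ 18 and 18 ∣ 18, yet 18 is not a multiple of 5 (since 18 = 3·5 + 3), so 5 ∤ 18.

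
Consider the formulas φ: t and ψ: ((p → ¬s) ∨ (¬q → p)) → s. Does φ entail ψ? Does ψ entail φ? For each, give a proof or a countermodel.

Both directions fail.

Forward direction. This fails. Under q = F, t = T, s = F, p = F, the left side is true but the right side is false.

Converse. This fails. Under q = F, t = F, s = T, p = F, the left side is false but the right side is true.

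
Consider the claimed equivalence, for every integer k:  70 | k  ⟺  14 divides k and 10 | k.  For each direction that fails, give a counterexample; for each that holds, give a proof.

(⟸) Suppose 14 ∣ k and 10 ∣ k. Any common multiple of 14 and 10 is a multiple of their lcm; here lcm(14, 10) = 14·10/gcd(14, 10) = 140/2 = 70, so 70 ∣ k.

(⟹) If 70 ∣ k, write k = 70q. Since 70 = 5·14, k = 14·(5q), so 14 ∣ k; and since 70 = 7·10, k = 10·(7q), so 10 ∣ k.

Equivalent; both directions hold.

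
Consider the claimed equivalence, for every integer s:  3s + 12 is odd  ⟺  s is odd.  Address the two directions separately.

Equivalent; both directions hold.

(→) Suppose 3s + 12 is odd. Since 3 is odd, 3s and s have the same parity, so 3s + 12 ≡ s + 12 (mod 2). As 12 is even, 3s + 12 is odd exactly when s is odd. Thus s is odd.

(←) Conversely, suppose s is odd; write s = 2j + 1. Then 3s + 12 = 3·(2j + 1) + 12 = 2·3j + 15, which is odd.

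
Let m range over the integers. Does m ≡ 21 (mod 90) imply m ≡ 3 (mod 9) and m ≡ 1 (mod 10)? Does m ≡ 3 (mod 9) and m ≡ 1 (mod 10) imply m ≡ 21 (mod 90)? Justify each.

Both directions hold.

(⟹) Suppose m ≡ 21 (mod 90); write m = 90j + 21. Since 9 ∣ 90, reducing mod 9 gives m ≡ 21 ≡ 3 (mod 9); since 10 ∣ 90, reducing mod 10 gives m ≡ 21 ≡ 1 (mod 10).

(⟸) Conversely, if m ≡ 3 (mod 9) and m ≡ 1 (mod 10), then by the Chinese remainder theorem m ≡ 21 (mod 90). This is exactly m ≡ 21 (mod 90).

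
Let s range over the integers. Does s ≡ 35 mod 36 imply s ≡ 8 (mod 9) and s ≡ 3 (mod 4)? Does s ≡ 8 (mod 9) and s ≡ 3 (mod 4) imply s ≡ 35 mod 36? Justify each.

Both directions hold; the statement is true.

(←) If s ≡ 8 (mod 9) and s ≡ 3 (mod 4), then by the Chinese remainder theorem s ≡ 35 (mod 36). This is exactly s ≡ 35 (mod 36).

(→) Suppose s ≡ 35 (mod 36); write s = 36j + 35. Since 9 ∣ 36, reducing mod 9 gives s ≡ 35 ≡ 8 (mod 9); since 4 ∣ 36, reducing mod 4 gives s ≡ 35 ≡ 3 (mod 4).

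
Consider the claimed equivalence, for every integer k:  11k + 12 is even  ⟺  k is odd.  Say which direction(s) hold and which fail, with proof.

(→) This fails: k = 6 gives 11k + 12 = 78, which is even, but 6 is even, not odd.

(←) This also fails: k = 7 is odd, but 11k + 12 = 89 is odd, not even.

Both directions fail.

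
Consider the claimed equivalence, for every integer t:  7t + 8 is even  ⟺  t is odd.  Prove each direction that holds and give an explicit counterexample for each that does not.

(⟹) This fails: t = 4 gives 7t + 8 = 36, which is even, but 4 is even, not odd.

(⟸) This also fails: t = 5 is odd, but 7t + 8 = 43 is odd, not even.

Both directions fail.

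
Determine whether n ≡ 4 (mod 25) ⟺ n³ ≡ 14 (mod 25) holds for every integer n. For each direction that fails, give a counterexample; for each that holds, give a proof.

Both directions hold; the statement is true.

(←) Suppose n³ ≡ 14 (mod 25). The only residue r in {0, …, 24} with r³ ≡ 14 (mod 25) is r = 4, so n ≡ 4 (mod 25).

(→) Suppose n ≡ 4 (mod 25). Write n = 25j + 4. Then (25j + 4)³ = 15625j³ + 7500j² + 1200j + 64 = 25(625j³ + 300j² + 48j + 2) + 14, so n³ ≡ 14 (mod 25).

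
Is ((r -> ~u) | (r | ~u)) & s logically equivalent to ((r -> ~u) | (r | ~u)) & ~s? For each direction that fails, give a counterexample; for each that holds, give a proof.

(⇒) fails and (⇐) fails.

(⟹) This fails. Under u = F, r = F, s = T, the left side is true but the right side is false.

(⟸) This fails. Under u = F, r = F, s = F, the left side is false but the right side is true.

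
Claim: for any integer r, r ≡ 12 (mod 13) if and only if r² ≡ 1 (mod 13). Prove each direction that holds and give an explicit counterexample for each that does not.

Only the forward direction holds.

(⇒) Suppose r ≡ 12 (mod 13). Write r = 13j + 12. Then (13j + 12)² = 169j² + 312j + 144 = 13(13j² + 24j + 11) + 1, so r² ≡ 1 (mod 13).

(⇐) This fails: take r = 1. Then 1² = 1 ≡ 1 (mod 13), yet 1 ≡ 1 (mod 13), not 12.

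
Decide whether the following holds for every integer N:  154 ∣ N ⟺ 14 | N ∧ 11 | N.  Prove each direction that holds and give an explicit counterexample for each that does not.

Both directions hold; the statement is true.

[⇐] Suppose 14 ∣ N and 11 ∣ N. Any common multiple of 14 and 11 is a multiple of their lcm; here gcd(14, 11) = 1, so lcm(14, 11) = 14·11 = 154, so 154 ∣ N.

[⇒] If 154 ∣ N, write N = 154q. Since 154 = 11·14, N = 14·(11q), so 14 ∣ N; and since 154 = 14·11, N = 11·(14q), so 11 ∣ N.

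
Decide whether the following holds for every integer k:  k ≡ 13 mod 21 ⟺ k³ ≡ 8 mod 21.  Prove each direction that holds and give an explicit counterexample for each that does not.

(→) This fails: take k = 13. Then 13 ≡ 13 (mod 21), but 13³ = 2197 ≡ 13 (mod 21), not 8.

(←) This fails: take k = 2. Then 2³ = 8 ≡ 8 (mod 21), yet 2 ≡ 2 (mod 21), not 13.

Neither direction holds.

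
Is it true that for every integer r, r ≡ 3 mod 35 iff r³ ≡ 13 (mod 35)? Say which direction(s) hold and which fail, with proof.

(⇒) This fails: take r = 3. Then 3 ≡ 3 (mod 35), but 3³ = 27 ≡ 27 (mod 35), not 13.

(⇐) This fails: take r = 12. Then 12³ = 1728 ≡ 13 (mod 35), yet 12 ≡ 12 (mod 35), not 3.

(⇒) fails and (⇐) fails.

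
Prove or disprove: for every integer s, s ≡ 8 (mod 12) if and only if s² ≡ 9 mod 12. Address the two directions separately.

(⇒) This fails: take s = 8. Then 8 ≡ 8 (mod 12), but 8² = 64 ≡ 4 (mod 12), not 9.

(⇐) This fails: take s = 3. Then 3² = 9 ≡ 9 (mod 12), yet 3 ≡ 3 (mod 12), not 8.

Neither direction holds.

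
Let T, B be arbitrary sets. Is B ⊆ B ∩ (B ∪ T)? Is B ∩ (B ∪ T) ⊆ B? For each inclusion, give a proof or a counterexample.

Both inclusions hold; the sets are equal.

(⊆) Let x ∈ B. Then either x ∈ B and x ∉ T; or x ∈ T ∩ B. In each case x ∈ B ∩ (B ∪ T), so B ⊆ B ∩ (B ∪ T).

(⊇) Let x ∈ B ∩ (B ∪ T). Then either x ∈ B and x ∉ T; or x ∈ T ∩ B. In each case x ∈ B, so B ∩ (B ∪ T) ⊆ B.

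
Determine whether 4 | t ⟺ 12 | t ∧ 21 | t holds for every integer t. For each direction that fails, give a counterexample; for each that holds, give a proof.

Converse. Suppose 12 ∣ t and 21 ∣ t. Any common multiple of 12 and 21 is a multiple of their lcm; here lcm(12, 21) = 12·21/gcd(12, 21) = 252/3 = 84, so 84 ∣ t. Since 4 ∣ 84, it follows that 4 ∣ t.

Forward direction. This fails: take t = 4. Certainly 4 ∣ 4, but 12 ∤ 4.

(⇒) fails; (⇐) holds.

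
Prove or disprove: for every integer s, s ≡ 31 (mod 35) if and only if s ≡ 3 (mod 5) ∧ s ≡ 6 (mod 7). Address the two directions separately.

Forward direction. This fails: s = 31 gives 31 ≡ 31 (mod 35) but 31 ≡ 1 (mod 5), so the conjunction on the right does not hold.

Converse. This fails: s = 13 satisfies both congruences on the right (13 ≡ 3 mod 5 and 13 ≡ 6 mod 7) yet 13 ≡ 13 (mod 35), not 31.

(⇒) fails and (⇐) fails.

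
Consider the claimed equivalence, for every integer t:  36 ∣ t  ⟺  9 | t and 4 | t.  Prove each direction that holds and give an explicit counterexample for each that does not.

Forward direction. If 36 ∣ t, write t = 36q. Since 36 = 4·9, t = 9·(4q), so 9 ∣ t; and since 36 = 9·4, t = 4·(9q), so 4 ∣ t.

Converse. Suppose 9 ∣ t and 4 ∣ t. Any common multiple of 9 and 4 is a multiple of their lcm; here gcd(9, 4) = 1, so lcm(9, 4) = 9·4 = 36, so 36 ∣ t.

Both directions hold.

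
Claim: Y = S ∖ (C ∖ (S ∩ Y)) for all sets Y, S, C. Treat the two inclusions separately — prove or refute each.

(⟹) This inclusion fails. Take Y = {1}, S = ∅, C = ∅; then 1 ∈ Y but 1 ∉ S ∖ (C ∖ (S ∩ Y)).

(⟸) This inclusion fails. Take Y = ∅, S = {1}, C = ∅; then 1 ∈ S ∖ (C ∖ (S ∩ Y)) but 1 ∉ Y.

(⊆) fails and (⊇) fails.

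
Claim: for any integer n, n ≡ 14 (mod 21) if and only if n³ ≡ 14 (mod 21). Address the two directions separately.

The biconditional holds.

Converse. Suppose n³ ≡ 14 (mod 21). The only residue r in {0, …, 20} with r³ ≡ 14 (mod 21) is r = 14, so n ≡ 14 (mod 21).

Forward direction. Suppose n ≡ 14 (mod 21). Write n = 21j + 14. Then (21j + 14)³ = 9261j³ + 18522j² + 12348j + 2744 = 21(441j³ + 882j² + 588j + 130) + 14, so n³ ≡ 14 (mod 21).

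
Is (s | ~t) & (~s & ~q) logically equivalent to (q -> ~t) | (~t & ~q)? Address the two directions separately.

(→) Assume the antecedent. If s is true, the antecedent cannot hold. If s is false, the antecedent forces (s = F, t = F, q = F), and (q -> ~t) | (~t & ~q) holds there. Either way (q -> ~t) | (~t & ~q) holds.

(←) This fails. Under s = T, t = F, q = F, the left side is false but the right side is true.

(⇒) holds; (⇐) fails.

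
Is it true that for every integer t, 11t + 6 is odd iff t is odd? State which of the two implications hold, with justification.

[⇒] Suppose 11t + 6 is odd. Since 11 is odd, 11t and t have the same parity, so 11t + 6 ≡ t + 6 (mod 2). As 6 is even, 11t + 6 is odd exactly when t is odd. Thus t is odd.

[⇐] Conversely, suppose t is odd; write t = 2j + 1. Then 11t + 6 = 11·(2j + 1) + 6 = 2·11j + 17, which is odd.

Equivalent; both directions hold.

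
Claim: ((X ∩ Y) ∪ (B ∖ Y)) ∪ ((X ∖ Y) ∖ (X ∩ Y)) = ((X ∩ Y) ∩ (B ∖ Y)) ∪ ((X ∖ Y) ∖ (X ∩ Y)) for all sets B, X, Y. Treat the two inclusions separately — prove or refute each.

(⟹) This inclusion fails. Take B = {1}, X = ∅, Y = ∅; then 1 ∈ ((X ∩ Y) ∪ (B ∖ Y)) ∪ ((X ∖ Y) ∖ (X ∩ Y)) but 1 ∉ ((X ∩ Y) ∩ (B ∖ Y)) ∪ ((X ∖ Y) ∖ (X ∩ Y)).

(⟸) Let x ∈ ((X ∩ Y) ∩ (B ∖ Y)) ∪ ((X ∖ Y) ∖ (X ∩ Y)). Then either x ∈ X and x ∉ B, Y; or x ∈ B ∩ X and x ∉ Y. In each case x ∈ ((X ∩ Y) ∪ (B ∖ Y)) ∪ ((X ∖ Y) ∖ (X ∩ Y)), so ((X ∩ Y) ∩ (B ∖ Y)) ∪ ((X ∖ Y) ∖ (X ∩ Y)) ⊆ ((X ∩ Y) ∪ (B ∖ Y)) ∪ ((X ∖ Y) ∖ (X ∩ Y)).

(⊆) fails; (⊇) holds.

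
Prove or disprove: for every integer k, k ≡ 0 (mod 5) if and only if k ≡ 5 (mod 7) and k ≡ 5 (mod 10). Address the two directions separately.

Converse. If k ≡ 5 (mod 7) and k ≡ 5 (mod 10), then by the Chinese remainder theorem k ≡ 5 (mod 70). Since 5 ≡ 0 (mod 5) and 5 ∣ 70, we get k ≡ 0 (mod 5).

Forward direction. This fails: k = 0 gives 0 ≡ 0 (mod 5) but 0 ≡ 0 (mod 7), so the conjunction on the right does not hold.

(⇒) fails; (⇐) holds.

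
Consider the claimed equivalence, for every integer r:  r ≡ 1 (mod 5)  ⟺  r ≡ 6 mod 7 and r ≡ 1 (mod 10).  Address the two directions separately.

Forward direction. This fails: r = 1 gives 1 ≡ 1 (mod 5) but 1 ≡ 1 (mod 7), so the conjunction on the right does not hold.

Converse. If r ≡ 6 (mod 7) and r ≡ 1 (mod 10), then by the Chinese remainder theorem r ≡ 41 (mod 70). Since 41 ≡ 1 (mod 5) and 5 ∣ 70, we get r ≡ 1 (mod 5).

Not equivalent: only (⇐) holds.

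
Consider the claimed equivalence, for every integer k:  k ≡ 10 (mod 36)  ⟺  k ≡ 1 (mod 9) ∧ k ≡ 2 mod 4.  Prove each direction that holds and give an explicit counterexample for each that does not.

Equivalent; both directions hold.

Forward direction. Suppose k ≡ 10 (mod 36); write k = 36j + 10. Since 9 ∣ 36, reducing mod 9 gives k ≡ 10 ≡ 1 (mod 9); since 4 ∣ 36, reducing mod 4 gives k ≡ 10 ≡ 2 (mod 4).

Converse. If k ≡ 1 (mod 9) and k ≡ 2 (mod 4), then by the Chinese remainder theorem k ≡ 10 (mod 36). This is exactly k ≡ 10 (mod 36).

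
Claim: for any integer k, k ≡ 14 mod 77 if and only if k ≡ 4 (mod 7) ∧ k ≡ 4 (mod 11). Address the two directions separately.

Neither direction holds.

(⟹) This fails: k = 14 gives 14 ≡ 14 (mod 77) but 14 ≡ 0 (mod 7), so the conjunction on the right does not hold.

(⟸) This fails: k = 4 satisfies both congruences on the right (4 ≡ 4 mod 7 and 4 ≡ 4 mod 11) yet 4 ≡ 4 (mod 77), not 14.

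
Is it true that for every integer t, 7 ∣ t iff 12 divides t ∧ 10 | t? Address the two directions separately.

(⇒) fails and (⇐) fails.

(⟹) This fails: take t = 7. Certainly 7 ∣ 7, but 12 ∤ 7.

(⟸) This fails: take t = 60. Both 12 ∣ 60 and 10 ∣ 60, yet 60 is not a multiple of 7 (since 60 = 8·7 + 4), so 7 ∤ 60.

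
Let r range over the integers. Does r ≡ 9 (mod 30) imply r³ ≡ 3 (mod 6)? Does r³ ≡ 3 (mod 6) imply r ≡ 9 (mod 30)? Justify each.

(→) Suppose r ≡ 9 (mod 30). Then r³ ≡ 9³ = 729 (mod 30), and since 6 ∣ 30, also r³ ≡ 3 (mod 6).

(←) This fails: take r = 3. Then 3³ = 27 ≡ 3 (mod 6), yet 3 ≡ 3 (mod 30), not 9.

Only the forward implication holds.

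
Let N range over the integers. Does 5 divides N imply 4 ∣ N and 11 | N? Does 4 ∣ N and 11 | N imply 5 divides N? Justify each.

(⇒) fails and (⇐) fails.

(⟹) This fails: take N = 5. Certainly 5 ∣ 5, but 4 ∤ 5.

(⟸) This fails: take N = 44. Both 4 ∣ 44 and 11 ∣ 44, yet 44 is not a multiple of 5 (since 44 = 8·5 + 4), so 5 ∤ 44.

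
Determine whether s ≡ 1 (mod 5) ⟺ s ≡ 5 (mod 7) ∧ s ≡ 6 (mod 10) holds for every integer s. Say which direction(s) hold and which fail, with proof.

(⇒) fails; (⇐) holds.

[⇐] If s ≡ 5 (mod 7) and s ≡ 6 (mod 10), then by the Chinese remainder theorem s ≡ 26 (mod 70). Since 26 ≡ 1 (mod 5) and 5 ∣ 70, we get s ≡ 1 (mod 5).

[⇒] This fails: s = 1 gives 1 ≡ 1 (mod 5) but 1 ≡ 1 (mod 7), so the conjunction on the right does not hold.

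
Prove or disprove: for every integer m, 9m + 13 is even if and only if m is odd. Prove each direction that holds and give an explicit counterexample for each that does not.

(→) Suppose 9m + 13 is even. Since 9 is odd, 9m and m have the same parity, so 9m + 13 ≡ m + 13 (mod 2). As 13 is odd, 9m + 13 is even exactly when m is odd. Thus m is odd.

(←) Conversely, suppose m is odd; write m = 2j + 1. Then 9m + 13 = 9·(2j + 1) + 13 = 2·9j + 22, which is even.

Equivalent; both directions hold.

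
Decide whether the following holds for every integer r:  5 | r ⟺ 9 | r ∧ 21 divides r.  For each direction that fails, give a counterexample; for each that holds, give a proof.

(⇒) fails and (⇐) fails.

(→) This fails: take r = 5. Certainly 5 ∣ 5, but 9 ∤ 5.

(←) This fails: take r = 63. Both 9 ∣ 63 and 21 ∣ 63, yet 63 is not a multiple of 5 (since 63 = 12·5 + 3), so 5 ∤ 63.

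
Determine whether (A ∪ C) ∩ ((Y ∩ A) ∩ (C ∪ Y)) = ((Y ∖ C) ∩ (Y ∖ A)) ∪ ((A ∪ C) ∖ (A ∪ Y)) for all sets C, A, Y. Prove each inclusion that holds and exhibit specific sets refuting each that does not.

Both inclusions fail.

Forward inclusion. This inclusion fails. Take C = ∅, A = {1}, Y = {1}; then 1 ∈ (A ∪ C) ∩ ((Y ∩ A) ∩ (C ∪ Y)) but 1 ∉ ((Y ∖ C) ∩ (Y ∖ A)) ∪ ((A ∪ C) ∖ (A ∪ Y)).

Reverse inclusion. This inclusion fails. Take C = {1}, A = ∅, Y = ∅; then 1 ∈ ((Y ∖ C) ∩ (Y ∖ A)) ∪ ((A ∪ C) ∖ (A ∪ Y)) but 1 ∉ (A ∪ C) ∩ ((Y ∩ A) ∩ (C ∪ Y)).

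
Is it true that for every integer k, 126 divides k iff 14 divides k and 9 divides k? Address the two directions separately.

(⇒) If 126 ∣ k, write k = 126q. Since 126 = 9·14, k = 14·(9q), so 14 ∣ k; and since 126 = 14·9, k = 9·(14q), so 9 ∣ k.

(⇐) Suppose 14 ∣ k and 9 ∣ k. Any common multiple of 14 and 9 is a multiple of their lcm; here gcd(14, 9) = 1, so lcm(14, 9) = 14·9 = 126, so 126 ∣ k.

Both directions hold; the statement is true.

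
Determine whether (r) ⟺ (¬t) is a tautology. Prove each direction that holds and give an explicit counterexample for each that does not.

[⇒] This fails. Under r = T, t = T, the left side is true but the right side is false.

[⇐] This fails. Under r = F, t = F, the left side is false but the right side is true.

Neither direction holds.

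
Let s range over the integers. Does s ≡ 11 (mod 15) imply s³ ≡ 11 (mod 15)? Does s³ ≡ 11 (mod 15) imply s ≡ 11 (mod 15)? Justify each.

Both directions hold; the statement is true.

Forward direction. Suppose s ≡ 11 (mod 15). Write s = 15j + 11. Then (15j + 11)³ = 3375j³ + 7425j² + 5445j + 1331 = 15(225j³ + 495j² + 363j + 88) + 11, so s³ ≡ 11 (mod 15).

Converse. Suppose s³ ≡ 11 (mod 15). The only residue r in {0, …, 14} with r³ ≡ 11 (mod 15) is r = 11, so s ≡ 11 (mod 15).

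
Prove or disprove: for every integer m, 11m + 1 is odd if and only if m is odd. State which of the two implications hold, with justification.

Forward direction. This fails: m = 2 gives 11m + 1 = 23, which is odd, but 2 is even, not odd.

Converse. This also fails: m = 5 is odd, but 11m + 1 = 56 is even, not odd.

Neither implication holds.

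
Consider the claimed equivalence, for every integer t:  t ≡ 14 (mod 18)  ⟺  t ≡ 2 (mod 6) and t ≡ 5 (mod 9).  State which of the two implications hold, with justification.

Equivalent; both directions hold.

(←) If t ≡ 2 (mod 6) and t ≡ 5 (mod 9), then by the Chinese remainder theorem t ≡ 14 (mod 18). This is exactly t ≡ 14 (mod 18).

(→) Suppose t ≡ 14 (mod 18); write t = 18j + 14. Since 6 ∣ 18, reducing mod 6 gives t ≡ 14 ≡ 2 (mod 6); since 9 ∣ 18, reducing mod 9 gives t ≡ 14 ≡ 5 (mod 9).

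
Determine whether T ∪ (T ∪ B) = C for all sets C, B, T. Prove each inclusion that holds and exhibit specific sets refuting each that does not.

Both inclusions fail.

(⟹) This inclusion fails. Take C = ∅, B = {1}, T = ∅; then 1 ∈ T ∪ (T ∪ B) but 1 ∉ C.

(⟸) This inclusion fails. Take C = {1}, B = ∅, T = ∅; then 1 ∈ C but 1 ∉ T ∪ (T ∪ B).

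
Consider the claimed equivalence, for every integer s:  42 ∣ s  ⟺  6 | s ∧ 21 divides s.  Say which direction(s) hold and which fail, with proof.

Both directions hold.

(⇒) If 42 ∣ s, write s = 42q. Since 42 = 7·6, s = 6·(7q), so 6 ∣ s; and since 42 = 2·21, s = 21·(2q), so 21 ∣ s.

(⇐) Suppose 6 ∣ s and 21 ∣ s. Any common multiple of 6 and 21 is a multiple of their lcm; here lcm(6, 21) = 6·21/gcd(6, 21) = 126/3 = 42, so 42 ∣ s.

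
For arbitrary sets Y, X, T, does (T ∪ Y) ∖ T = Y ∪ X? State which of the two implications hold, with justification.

Only the forward inclusion holds.

(⟹) Let x ∈ (T ∪ Y) ∖ T. Then either x ∈ Y and x ∉ X, T; or x ∈ Y ∩ X and x ∉ T. In each case x ∈ Y ∪ X, so (T ∪ Y) ∖ T ⊆ Y ∪ X.

(⟸) This inclusion fails. Take Y = ∅, X = {1}, T = ∅; then 1 ∈ Y ∪ X but 1 ∉ (T ∪ Y) ∖ T.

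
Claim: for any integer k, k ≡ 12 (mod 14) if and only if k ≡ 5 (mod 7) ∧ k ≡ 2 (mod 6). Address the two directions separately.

(⇒) This fails: k = 40 gives 40 ≡ 12 (mod 14) but 40 ≡ 4 (mod 6), so the conjunction on the right does not hold.

(⇐) Conversely, if k ≡ 5 (mod 7) and k ≡ 2 (mod 6), then by the Chinese remainder theorem k ≡ 26 (mod 42). Since 26 ≡ 12 (mod 14) and 14 ∣ 42, we get k ≡ 12 (mod 14).

(⇒) fails; (⇐) holds.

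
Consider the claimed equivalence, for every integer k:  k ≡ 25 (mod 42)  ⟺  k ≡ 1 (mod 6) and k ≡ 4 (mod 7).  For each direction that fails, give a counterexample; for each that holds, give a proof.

Both implications hold.

(⇐) If k ≡ 1 (mod 6) and k ≡ 4 (mod 7), then by the Chinese remainder theorem k ≡ 25 (mod 42). This is exactly k ≡ 25 (mod 42).

(⇒) Suppose k ≡ 25 (mod 42); write k = 42j + 25. Since 6 ∣ 42, reducing mod 6 gives k ≡ 25 ≡ 1 (mod 6); since 7 ∣ 42, reducing mod 7 gives k ≡ 25 ≡ 4 (mod 7).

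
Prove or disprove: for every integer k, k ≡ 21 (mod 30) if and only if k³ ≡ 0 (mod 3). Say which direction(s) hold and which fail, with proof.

[⇒] Suppose k ≡ 21 (mod 30). Then k³ ≡ 21³ = 9261 (mod 30), and since 3 ∣ 30, also k³ ≡ 0 (mod 3).

[⇐] This fails: take k = 0. Then 0³ = 0 ≡ 0 (mod 3), yet 0 ≡ 0 (mod 30), not 21.

Only the forward direction holds.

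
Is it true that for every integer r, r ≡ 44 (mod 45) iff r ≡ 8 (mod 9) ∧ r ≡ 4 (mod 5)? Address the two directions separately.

(⟸) If r ≡ 8 (mod 9) and r ≡ 4 (mod 5), then by the Chinese remainder theorem r ≡ 44 (mod 45). This is exactly r ≡ 44 (mod 45).

(⟹) Suppose r ≡ 44 (mod 45); write r = 45j + 44. Since 9 ∣ 45, reducing mod 9 gives r ≡ 44 ≡ 8 (mod 9); since 5 ∣ 45, reducing mod 5 gives r ≡ 44 ≡ 4 (mod 5).

Equivalent; both directions hold.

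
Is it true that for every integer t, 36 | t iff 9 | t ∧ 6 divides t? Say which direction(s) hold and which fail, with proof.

(→) If 36 ∣ t, write t = 36q. Since 36 = 4·9, t = 9·(4q), so 9 ∣ t; and since 36 = 6·6, t = 6·(6q), so 6 ∣ t.

(←) This fails: take t = 18. Both 9 ∣ 18 and 6 ∣ 18, yet 18 is not a multiple of 36 (since 18 = 0·36 + 18), so 36 ∤ 18.

Only the forward implication holds.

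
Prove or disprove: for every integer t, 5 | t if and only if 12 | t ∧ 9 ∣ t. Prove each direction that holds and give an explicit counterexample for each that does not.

Neither implication holds.

(⟹) This fails: take t = 5. Certainly 5 ∣ 5, but 12 ∤ 5.

(⟸) This fails: take t = 36. Both 12 ∣ 36 and 9 ∣ 36, yet 36 is not a multiple of 5 (since 36 = 7·5 + 1), so 5 ∤ 36.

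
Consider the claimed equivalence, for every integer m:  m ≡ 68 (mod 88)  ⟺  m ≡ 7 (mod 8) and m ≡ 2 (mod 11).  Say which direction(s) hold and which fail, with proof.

Both directions fail.

(⇒) This fails: m = 68 gives 68 ≡ 68 (mod 88) but 68 ≡ 4 (mod 8), so the conjunction on the right does not hold.

(⇐) This fails: m = 79 satisfies both congruences on the right (79 ≡ 7 mod 8 and 79 ≡ 2 mod 11) yet 79 ≡ 79 (mod 88), not 68.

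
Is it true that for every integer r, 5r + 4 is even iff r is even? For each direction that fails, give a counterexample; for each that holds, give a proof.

[⇒] Suppose 5r + 4 is even. Since 5 is odd, 5r and r have the same parity, so 5r + 4 ≡ r + 4 (mod 2). As 4 is even, 5r + 4 is even exactly when r is even. Thus r is even.

[⇐] Conversely, suppose r is even; write r = 2j. Then 5r + 4 = 5·(2j) + 4 = 2·5j + 4, which is even.

Equivalent; both directions hold.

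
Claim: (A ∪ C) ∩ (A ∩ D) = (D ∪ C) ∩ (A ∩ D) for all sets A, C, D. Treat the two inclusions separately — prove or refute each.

(⟹) Let x ∈ (A ∪ C) ∩ (A ∩ D). Then either x ∈ A ∩ D and x ∉ C; or x ∈ A ∩ C ∩ D. In each case x ∈ (D ∪ C) ∩ (A ∩ D), so (A ∪ C) ∩ (A ∩ D) ⊆ (D ∪ C) ∩ (A ∩ D).

(⟸) Let x ∈ (D ∪ C) ∩ (A ∩ D). Then either x ∈ A ∩ D and x ∉ C; or x ∈ A ∩ C ∩ D. In each case x ∈ (A ∪ C) ∩ (A ∩ D), so (D ∪ C) ∩ (A ∩ D) ⊆ (A ∪ C) ∩ (A ∩ D).

Both inclusions hold; the sets are equal.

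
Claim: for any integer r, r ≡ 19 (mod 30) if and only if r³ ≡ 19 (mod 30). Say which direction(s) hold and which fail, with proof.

(→) Suppose r ≡ 19 (mod 30). Write r = 30j + 19. Then (30j + 19)³ = 27000j³ + 51300j² + 32490j + 6859 = 30(900j³ + 1710j² + 1083j + 228) + 19, so r³ ≡ 19 (mod 30).

(←) Conversely, suppose r³ ≡ 19 (mod 30). The only residue r in {0, …, 29} with r³ ≡ 19 (mod 30) is r = 19, so r ≡ 19 (mod 30).

The biconditional holds.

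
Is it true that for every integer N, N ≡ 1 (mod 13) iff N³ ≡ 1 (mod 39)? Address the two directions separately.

Neither implication holds.

(→) This fails: take N = 14. Then 14 ≡ 1 (mod 13), but 14³ = 2744 ≡ 14 (mod 39), not 1.

(←) This fails: take N = 16. Then 16³ = 4096 ≡ 1 (mod 39), yet 16 ≡ 3 (mod 13), not 1.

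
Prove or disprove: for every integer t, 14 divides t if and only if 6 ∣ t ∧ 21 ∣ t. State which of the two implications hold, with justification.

(→) This fails: take t = 14. Certainly 14 ∣ 14, but 6 ∤ 14.

(←) Suppose 6 ∣ t and 21 ∣ t. Any common multiple of 6 and 21 is a multiple of their lcm; here lcm(6, 21) = 6·21/gcd(6, 21) = 126/3 = 42, so 42 ∣ t. Since 14 ∣ 42, it follows that 14 ∣ t.

Only the converse holds.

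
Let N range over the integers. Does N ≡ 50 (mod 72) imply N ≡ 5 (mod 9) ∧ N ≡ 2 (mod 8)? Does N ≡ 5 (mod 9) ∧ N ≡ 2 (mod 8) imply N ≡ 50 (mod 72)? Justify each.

Equivalent; both directions hold.

(⟸) If N ≡ 5 (mod 9) and N ≡ 2 (mod 8), then by the Chinese remainder theorem N ≡ 50 (mod 72). This is exactly N ≡ 50 (mod 72).

(⟹) Suppose N ≡ 50 (mod 72); write N = 72j + 50. Since 9 ∣ 72, reducing mod 9 gives N ≡ 50 ≡ 5 (mod 9); since 8 ∣ 72, reducing mod 8 gives N ≡ 50 ≡ 2 (mod 8).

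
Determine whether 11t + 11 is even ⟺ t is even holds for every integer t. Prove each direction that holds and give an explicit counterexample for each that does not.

Both directions fail.

(→) This fails: t = 5 gives 11t + 11 = 66, which is even, but 5 is odd, not even.

(←) This also fails: t = 2 is even, but 11t + 11 = 33 is odd, not even.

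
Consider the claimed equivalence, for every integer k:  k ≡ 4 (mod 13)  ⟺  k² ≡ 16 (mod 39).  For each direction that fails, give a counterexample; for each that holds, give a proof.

(→) This fails: take k = 30. Then 30 ≡ 4 (mod 13), but 30² = 900 ≡ 3 (mod 39), not 16.

(←) This fails: take k = 22. Then 22² = 484 ≡ 16 (mod 39), yet 22 ≡ 9 (mod 13), not 4.

Both directions fail.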